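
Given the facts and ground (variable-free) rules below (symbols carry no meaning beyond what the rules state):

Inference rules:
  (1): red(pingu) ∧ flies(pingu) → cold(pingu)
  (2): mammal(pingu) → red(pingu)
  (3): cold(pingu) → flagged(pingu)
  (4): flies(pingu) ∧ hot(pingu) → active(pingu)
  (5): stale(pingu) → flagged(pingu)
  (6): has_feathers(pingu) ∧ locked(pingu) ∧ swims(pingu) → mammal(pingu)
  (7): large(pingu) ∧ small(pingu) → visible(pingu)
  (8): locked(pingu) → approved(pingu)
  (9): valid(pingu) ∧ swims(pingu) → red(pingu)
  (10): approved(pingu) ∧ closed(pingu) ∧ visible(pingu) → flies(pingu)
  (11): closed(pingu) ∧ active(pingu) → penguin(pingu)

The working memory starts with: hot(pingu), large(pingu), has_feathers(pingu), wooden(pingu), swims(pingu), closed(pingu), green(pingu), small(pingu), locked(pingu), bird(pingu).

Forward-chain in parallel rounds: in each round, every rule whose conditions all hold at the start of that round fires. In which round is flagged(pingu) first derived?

Round 1: (6) [has_feathers(pingu) ∧ locked(pingu) ∧ swims(pingu) → mammal(pingu)]; (7) [large(pingu) ∧ small(pingu) → visible(pingu)]; (8) [locked(pingu) → approved(pingu)]. Adds mammal(pingu), visible(pingu), approved(pingu).
Round 2: (2) [mammal(pingu) → red(pingu)]; (10) [approved(pingu) ∧ closed(pingu) ∧ visible(pingu) → flies(pingu)]. Adds red(pingu), flies(pingu).
Round 3: (1) [red(pingu) ∧ flies(pingu) → cold(pingu)]; (4) [flies(pingu) ∧ hot(pingu) → active(pingu)]. Adds cold(pingu), active(pingu).
Round 4: (3) [cold(pingu) → flagged(pingu)]; (11) [closed(pingu) ∧ active(pingu) → penguin(pingu)]. Adds flagged(pingu), penguin(pingu).
flagged(pingu) first appears in round 4.

4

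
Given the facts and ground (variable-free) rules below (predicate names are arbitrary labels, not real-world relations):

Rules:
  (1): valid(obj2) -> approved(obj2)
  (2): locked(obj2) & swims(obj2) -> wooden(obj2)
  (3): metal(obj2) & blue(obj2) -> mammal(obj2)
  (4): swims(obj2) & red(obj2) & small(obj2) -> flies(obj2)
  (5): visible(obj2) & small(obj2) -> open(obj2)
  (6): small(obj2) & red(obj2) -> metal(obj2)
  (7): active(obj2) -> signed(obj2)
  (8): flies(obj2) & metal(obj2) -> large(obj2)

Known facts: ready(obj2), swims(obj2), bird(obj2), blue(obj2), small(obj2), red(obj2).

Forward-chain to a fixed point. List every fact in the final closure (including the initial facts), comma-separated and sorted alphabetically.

bird(obj2), blue(obj2), flies(obj2), large(obj2), mammal(obj2), metal(obj2), ready(obj2), red(obj2), small(obj2), swims(obj2)

Round 1: (4) [swims(obj2) & red(obj2) & small(obj2) -> flies(obj2)]; (6) [small(obj2) & red(obj2) -> metal(obj2)]. New: flies(obj2), metal(obj2).
Round 2: (3) [metal(obj2) & blue(obj2) -> mammal(obj2)]; (8) [flies(obj2) & metal(obj2) -> large(obj2)]. New: mammal(obj2), large(obj2).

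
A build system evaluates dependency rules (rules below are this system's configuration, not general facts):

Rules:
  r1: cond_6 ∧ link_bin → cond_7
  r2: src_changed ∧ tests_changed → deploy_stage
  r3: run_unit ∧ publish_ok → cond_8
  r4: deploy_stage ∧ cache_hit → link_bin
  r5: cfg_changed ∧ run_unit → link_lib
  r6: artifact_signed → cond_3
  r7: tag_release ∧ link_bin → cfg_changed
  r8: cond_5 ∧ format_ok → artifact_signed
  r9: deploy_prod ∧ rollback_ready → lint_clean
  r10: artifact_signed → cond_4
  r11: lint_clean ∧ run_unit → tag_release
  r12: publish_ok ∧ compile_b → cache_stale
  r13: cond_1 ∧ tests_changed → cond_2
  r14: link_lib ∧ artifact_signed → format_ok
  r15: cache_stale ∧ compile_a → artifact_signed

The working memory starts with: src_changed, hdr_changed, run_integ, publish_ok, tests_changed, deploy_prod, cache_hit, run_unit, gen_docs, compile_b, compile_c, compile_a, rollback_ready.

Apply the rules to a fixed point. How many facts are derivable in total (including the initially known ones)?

25

Round 1: r2 [src_changed ∧ tests_changed → deploy_stage]; r3 [run_unit ∧ publish_ok → cond_8]; r9 [deploy_prod ∧ rollback_ready → lint_clean]; r12 [publish_ok ∧ compile_b → cache_stale]. New: deploy_stage, cond_8, lint_clean, cache_stale.
Round 2: r4 [deploy_stage ∧ cache_hit → link_bin]; r11 [lint_clean ∧ run_unit → tag_release]; r15 [cache_stale ∧ compile_a → artifact_signed]. New: link_bin, tag_release, artifact_signed.
Round 3: r6 [artifact_signed → cond_3]; r7 [tag_release ∧ link_bin → cfg_changed]; r10 [artifact_signed → cond_4]. New: cond_3, cfg_changed, cond_4.
Round 4: r5 [cfg_changed ∧ run_unit → link_lib]. New: link_lib.
Round 5: r14 [link_lib ∧ artifact_signed → format_ok]. New: format_ok.
Closure: {artifact_signed, cache_hit, cache_stale, cfg_changed, compile_a, compile_b, compile_c, cond_3, cond_4, cond_8, deploy_prod, deploy_stage, format_ok, gen_docs, hdr_changed, link_bin, link_lib, lint_clean, publish_ok, rollback_ready, run_integ, run_unit, src_changed, tag_release, tests_changed} — 25 facts.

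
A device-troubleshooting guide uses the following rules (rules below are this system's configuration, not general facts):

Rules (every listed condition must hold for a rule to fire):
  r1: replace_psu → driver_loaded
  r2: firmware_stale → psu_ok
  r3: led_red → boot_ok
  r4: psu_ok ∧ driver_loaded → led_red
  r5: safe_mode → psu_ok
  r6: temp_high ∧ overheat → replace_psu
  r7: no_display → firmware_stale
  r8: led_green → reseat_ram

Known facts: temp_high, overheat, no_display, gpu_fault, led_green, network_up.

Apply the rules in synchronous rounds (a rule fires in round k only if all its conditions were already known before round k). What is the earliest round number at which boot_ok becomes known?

4

Round 1: r6 [temp_high ∧ overheat → replace_psu]; r7 [no_display → firmware_stale]; r8 [led_green → reseat_ram]. New: replace_psu, firmware_stale, reseat_ram.
Round 2: r1 [replace_psu → driver_loaded]; r2 [firmware_stale → psu_ok]. New: driver_loaded, psu_ok.
Round 3: r4 [psu_ok ∧ driver_loaded → led_red]. New: led_red.
Round 4: r3 [led_red → boot_ok]. New: boot_ok.
boot_ok first appears in round 4.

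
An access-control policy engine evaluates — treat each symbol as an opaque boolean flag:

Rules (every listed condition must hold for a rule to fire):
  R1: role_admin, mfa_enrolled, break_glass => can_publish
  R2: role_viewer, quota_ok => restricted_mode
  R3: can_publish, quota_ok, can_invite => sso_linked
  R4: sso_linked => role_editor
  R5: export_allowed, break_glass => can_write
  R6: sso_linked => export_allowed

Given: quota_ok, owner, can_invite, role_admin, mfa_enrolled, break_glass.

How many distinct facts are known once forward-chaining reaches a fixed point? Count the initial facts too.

11

Round 1: R1 [role_admin, mfa_enrolled, break_glass => can_publish]. New: can_publish.
Round 2: R3 [can_publish, quota_ok, can_invite => sso_linked]. New: sso_linked.
Round 3: R4 [sso_linked => role_editor]; R6 [sso_linked => export_allowed]. New: role_editor, export_allowed.
Round 4: R5 [export_allowed, break_glass => can_write]. New: can_write.
Closure: {break_glass, can_invite, can_publish, can_write, export_allowed, mfa_enrolled, owner, quota_ok, role_admin, role_editor, sso_linked} — 11 facts.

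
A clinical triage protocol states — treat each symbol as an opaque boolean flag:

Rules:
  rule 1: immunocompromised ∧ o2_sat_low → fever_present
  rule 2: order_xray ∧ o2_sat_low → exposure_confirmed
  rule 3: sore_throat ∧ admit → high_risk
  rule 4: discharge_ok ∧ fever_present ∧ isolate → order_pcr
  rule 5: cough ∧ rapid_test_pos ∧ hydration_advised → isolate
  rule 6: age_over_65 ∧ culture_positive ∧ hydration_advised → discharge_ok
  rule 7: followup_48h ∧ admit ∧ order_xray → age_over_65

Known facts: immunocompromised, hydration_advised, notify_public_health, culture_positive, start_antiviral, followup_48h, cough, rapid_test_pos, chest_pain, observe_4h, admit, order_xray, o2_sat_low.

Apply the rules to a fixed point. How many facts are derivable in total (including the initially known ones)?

[1] rule 1 [immunocompromised ∧ o2_sat_low → fever_present]; rule 2 [order_xray ∧ o2_sat_low → exposure_confirmed]; rule 5 [cough ∧ rapid_test_pos ∧ hydration_advised → isolate]; rule 7 [followup_48h ∧ admit ∧ order_xray → age_over_65]. ⇒ new: fever_present, exposure_confirmed, isolate, age_over_65.
[2] rule 6 [age_over_65 ∧ culture_positive ∧ hydration_advised → discharge_ok]. ⇒ new: discharge_ok.
[3] rule 4 [discharge_ok ∧ fever_present ∧ isolate → order_pcr]. ⇒ new: order_pcr.
Closure: {admit, age_over_65, chest_pain, cough, culture_positive, discharge_ok, exposure_confirmed, fever_present, followup_48h, hydration_advised, immunocompromised, isolate, notify_public_health, o2_sat_low, observe_4h, order_pcr, order_xray, rapid_test_pos, start_antiviral} — 19 facts.

19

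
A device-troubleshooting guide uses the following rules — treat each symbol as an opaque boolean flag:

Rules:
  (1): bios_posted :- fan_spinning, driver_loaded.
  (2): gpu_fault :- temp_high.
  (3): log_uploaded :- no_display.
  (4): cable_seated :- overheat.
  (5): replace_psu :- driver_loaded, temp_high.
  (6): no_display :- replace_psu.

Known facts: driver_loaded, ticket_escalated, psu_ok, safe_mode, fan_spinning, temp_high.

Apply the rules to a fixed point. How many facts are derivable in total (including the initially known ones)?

11

Round 1 — (1), (2), (5), derive bios_posted, gpu_fault, replace_psu.
Round 2 — (6), derive no_display.
Round 3 — (3), derive log_uploaded.
Closure: {bios_posted, driver_loaded, fan_spinning, gpu_fault, log_uploaded, no_display, psu_ok, replace_psu, safe_mode, temp_high, ticket_escalated} — 11 facts.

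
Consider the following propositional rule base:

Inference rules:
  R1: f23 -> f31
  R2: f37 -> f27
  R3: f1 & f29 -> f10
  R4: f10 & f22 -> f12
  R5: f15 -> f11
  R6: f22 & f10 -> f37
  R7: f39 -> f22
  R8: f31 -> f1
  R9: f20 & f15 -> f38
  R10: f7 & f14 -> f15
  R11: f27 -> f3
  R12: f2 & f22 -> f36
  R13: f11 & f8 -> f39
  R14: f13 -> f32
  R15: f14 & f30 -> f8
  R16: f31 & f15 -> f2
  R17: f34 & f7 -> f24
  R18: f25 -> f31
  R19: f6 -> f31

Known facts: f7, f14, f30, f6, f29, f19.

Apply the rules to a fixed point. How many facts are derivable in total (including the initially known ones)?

Round 1 fires R10, R15, R19, giving f15, f8, f31.
Round 2 fires R5, R8, R16, giving f11, f1, f2.
Round 3 fires R3, R13, giving f10, f39.
Round 4 fires R7, giving f22.
Round 5 fires R4, R6, R12, giving f12, f37, f36.
Round 6 fires R2, giving f27.
Round 7 fires R11, giving f3.
Closure: {f1, f10, f11, f12, f14, f15, f19, f2, f22, f27, f29, f3, f30, f31, f36, f37, f39, f6, f7, f8} — 20 facts.

20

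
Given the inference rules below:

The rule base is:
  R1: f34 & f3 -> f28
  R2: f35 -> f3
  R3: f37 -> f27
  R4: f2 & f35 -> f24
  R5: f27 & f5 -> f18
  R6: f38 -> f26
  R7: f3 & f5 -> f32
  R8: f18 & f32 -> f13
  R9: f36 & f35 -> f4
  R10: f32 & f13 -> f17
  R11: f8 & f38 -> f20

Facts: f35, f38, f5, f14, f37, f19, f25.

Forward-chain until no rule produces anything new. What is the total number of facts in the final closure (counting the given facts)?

Round 1: R2 [f35 -> f3]; R3 [f37 -> f27]; R6 [f38 -> f26]. New: f3, f27, f26.
Round 2: R5 [f27 & f5 -> f18]; R7 [f3 & f5 -> f32]. New: f18, f32.
Round 3: R8 [f18 & f32 -> f13]. New: f13.
Round 4: R10 [f32 & f13 -> f17]. New: f17.
Closure: {f13, f14, f17, f18, f19, f25, f26, f27, f3, f32, f35, f37, f38, f5} — 14 facts.

14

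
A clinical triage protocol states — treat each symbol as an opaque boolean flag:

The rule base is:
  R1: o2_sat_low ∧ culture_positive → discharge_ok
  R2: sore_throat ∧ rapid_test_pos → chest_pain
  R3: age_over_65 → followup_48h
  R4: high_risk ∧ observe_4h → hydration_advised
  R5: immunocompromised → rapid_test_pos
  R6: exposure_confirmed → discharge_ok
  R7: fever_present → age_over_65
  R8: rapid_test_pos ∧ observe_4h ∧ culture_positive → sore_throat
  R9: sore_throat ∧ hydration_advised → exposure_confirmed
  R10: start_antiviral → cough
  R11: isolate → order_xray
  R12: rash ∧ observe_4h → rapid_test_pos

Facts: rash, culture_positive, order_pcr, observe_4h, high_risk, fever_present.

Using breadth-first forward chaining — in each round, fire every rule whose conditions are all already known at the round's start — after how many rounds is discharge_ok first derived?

4

Round 1 fires R4, R7, R12, giving hydration_advised, age_over_65, rapid_test_pos.
Round 2 fires R3, R8, giving followup_48h, sore_throat.
Round 3 fires R2, R9, giving chest_pain, exposure_confirmed.
Round 4 fires R6, giving discharge_ok.
discharge_ok first appears in round 4.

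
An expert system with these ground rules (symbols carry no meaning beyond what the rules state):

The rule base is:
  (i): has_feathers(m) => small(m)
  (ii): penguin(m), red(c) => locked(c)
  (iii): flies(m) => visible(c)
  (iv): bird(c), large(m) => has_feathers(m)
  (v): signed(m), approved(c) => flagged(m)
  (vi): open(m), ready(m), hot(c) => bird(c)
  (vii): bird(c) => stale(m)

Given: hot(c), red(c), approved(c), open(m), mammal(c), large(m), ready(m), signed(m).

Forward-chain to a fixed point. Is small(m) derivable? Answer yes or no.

yes

Round 1 — (v), (vi), derive flagged(m), bird(c).
Round 2 — (iv), (vii), derive has_feathers(m), stale(m).
Round 3 — (i), derive small(m).
small(m) appears in round 3, so it is derivable.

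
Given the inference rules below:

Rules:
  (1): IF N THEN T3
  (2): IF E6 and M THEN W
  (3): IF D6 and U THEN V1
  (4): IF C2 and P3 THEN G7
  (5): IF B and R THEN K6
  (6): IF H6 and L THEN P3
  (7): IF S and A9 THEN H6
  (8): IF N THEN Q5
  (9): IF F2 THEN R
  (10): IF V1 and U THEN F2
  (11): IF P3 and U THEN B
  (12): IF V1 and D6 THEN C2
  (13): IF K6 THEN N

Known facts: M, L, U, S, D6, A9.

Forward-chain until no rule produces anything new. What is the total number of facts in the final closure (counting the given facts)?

Round 1: (3) [IF D6 and U THEN V1]; (7) [IF S and A9 THEN H6]. Adds V1, H6.
Round 2: (6) [IF H6 and L THEN P3]; (10) [IF V1 and U THEN F2]; (12) [IF V1 and D6 THEN C2]. Adds P3, F2, C2.
Round 3: (4) [IF C2 and P3 THEN G7]; (9) [IF F2 THEN R]; (11) [IF P3 and U THEN B]. Adds G7, R, B.
Round 4: (5) [IF B and R THEN K6]. Adds K6.
Round 5: (13) [IF K6 THEN N]. Adds N.
Round 6: (1) [IF N THEN T3]; (8) [IF N THEN Q5]. Adds T3, Q5.
Closure: {A9, B, C2, D6, F2, G7, H6, K6, L, M, N, P3, Q5, R, S, T3, U, V1} — 18 facts.

18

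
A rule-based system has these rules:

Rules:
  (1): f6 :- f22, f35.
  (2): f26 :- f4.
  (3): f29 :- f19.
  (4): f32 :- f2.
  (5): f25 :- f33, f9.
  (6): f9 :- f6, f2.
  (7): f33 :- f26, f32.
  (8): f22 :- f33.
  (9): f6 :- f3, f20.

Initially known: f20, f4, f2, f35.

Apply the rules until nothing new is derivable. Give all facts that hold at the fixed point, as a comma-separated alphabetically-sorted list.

Round 1 fires (2), (4), giving f26, f32.
Round 2 fires (7), giving f33.
Round 3 fires (8), giving f22.
Round 4 fires (1), giving f6.
Round 5 fires (6), giving f9.
Round 6 fires (5), giving f25.

f2, f20, f22, f25, f26, f32, f33, f35, f4, f6, f9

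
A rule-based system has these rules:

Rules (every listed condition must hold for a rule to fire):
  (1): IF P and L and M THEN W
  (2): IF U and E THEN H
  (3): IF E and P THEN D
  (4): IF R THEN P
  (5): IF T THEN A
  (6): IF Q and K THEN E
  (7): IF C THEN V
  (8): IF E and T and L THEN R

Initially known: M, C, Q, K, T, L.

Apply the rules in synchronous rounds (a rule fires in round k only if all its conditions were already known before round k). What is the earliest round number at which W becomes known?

4

[1] (5) [IF T THEN A]; (6) [IF Q and K THEN E]; (7) [IF C THEN V]. ⇒ new: A, E, V.
[2] (8) [IF E and T and L THEN R]. ⇒ new: R.
[3] (4) [IF R THEN P]. ⇒ new: P.
[4] (1) [IF P and L and M THEN W]; (3) [IF E and P THEN D]. ⇒ new: W, D.
W first appears in round 4.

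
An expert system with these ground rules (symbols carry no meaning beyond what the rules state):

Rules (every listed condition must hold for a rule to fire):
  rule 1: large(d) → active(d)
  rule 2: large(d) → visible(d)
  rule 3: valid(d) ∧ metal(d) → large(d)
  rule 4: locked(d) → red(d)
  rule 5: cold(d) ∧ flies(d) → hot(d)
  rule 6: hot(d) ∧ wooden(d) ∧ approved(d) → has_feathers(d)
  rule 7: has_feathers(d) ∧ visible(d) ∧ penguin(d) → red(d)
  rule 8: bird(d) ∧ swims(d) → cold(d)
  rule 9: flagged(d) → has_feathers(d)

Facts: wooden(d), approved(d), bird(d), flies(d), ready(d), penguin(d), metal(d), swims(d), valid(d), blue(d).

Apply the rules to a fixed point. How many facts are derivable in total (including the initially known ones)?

Round 1 fires rule 3, rule 8, giving large(d), cold(d).
Round 2 fires rule 1, rule 2, rule 5, giving active(d), visible(d), hot(d).
Round 3 fires rule 6, giving has_feathers(d).
Round 4 fires rule 7, giving red(d).
Closure: {active(d), approved(d), bird(d), blue(d), cold(d), flies(d), has_feathers(d), hot(d), large(d), metal(d), penguin(d), ready(d), red(d), swims(d), valid(d), visible(d), wooden(d)} — 17 facts.

17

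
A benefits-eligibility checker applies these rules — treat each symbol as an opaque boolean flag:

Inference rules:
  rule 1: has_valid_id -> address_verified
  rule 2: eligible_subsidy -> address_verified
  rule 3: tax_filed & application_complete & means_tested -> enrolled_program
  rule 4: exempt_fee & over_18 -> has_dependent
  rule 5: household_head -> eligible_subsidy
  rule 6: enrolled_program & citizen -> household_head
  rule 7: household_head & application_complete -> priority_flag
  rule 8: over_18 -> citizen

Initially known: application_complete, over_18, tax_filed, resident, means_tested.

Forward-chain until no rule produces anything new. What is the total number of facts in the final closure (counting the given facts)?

11

[1] rule 3 [tax_filed & application_complete & means_tested -> enrolled_program]; rule 8 [over_18 -> citizen]. ⇒ new: enrolled_program, citizen.
[2] rule 6 [enrolled_program & citizen -> household_head]. ⇒ new: household_head.
[3] rule 5 [household_head -> eligible_subsidy]; rule 7 [household_head & application_complete -> priority_flag]. ⇒ new: eligible_subsidy, priority_flag.
[4] rule 2 [eligible_subsidy -> address_verified]. ⇒ new: address_verified.
Closure: {address_verified, application_complete, citizen, eligible_subsidy, enrolled_program, household_head, means_tested, over_18, priority_flag, resident, tax_filed} — 11 facts.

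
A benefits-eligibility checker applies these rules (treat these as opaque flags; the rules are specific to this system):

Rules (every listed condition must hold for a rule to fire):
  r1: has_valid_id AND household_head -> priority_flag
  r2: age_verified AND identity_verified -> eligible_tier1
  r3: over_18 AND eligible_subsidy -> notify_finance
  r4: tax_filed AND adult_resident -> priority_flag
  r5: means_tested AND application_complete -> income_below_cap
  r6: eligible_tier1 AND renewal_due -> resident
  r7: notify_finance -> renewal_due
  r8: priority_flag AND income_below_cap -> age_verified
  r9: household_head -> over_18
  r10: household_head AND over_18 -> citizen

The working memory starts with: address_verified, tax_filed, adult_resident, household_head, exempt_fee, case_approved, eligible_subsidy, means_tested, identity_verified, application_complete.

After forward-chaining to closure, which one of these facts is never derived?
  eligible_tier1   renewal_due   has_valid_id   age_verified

has_valid_id

Round 1 — r4, r5, r9, derive priority_flag, income_below_cap, over_18.
Round 2 — r3, r8, r10, derive notify_finance, age_verified, citizen.
Round 3 — r2, r7, derive eligible_tier1, renewal_due.
Round 4 — r6, derive resident.
Derived: eligible_tier1 (round 3), renewal_due (round 3), age_verified (round 2). has_valid_id never appears in any round.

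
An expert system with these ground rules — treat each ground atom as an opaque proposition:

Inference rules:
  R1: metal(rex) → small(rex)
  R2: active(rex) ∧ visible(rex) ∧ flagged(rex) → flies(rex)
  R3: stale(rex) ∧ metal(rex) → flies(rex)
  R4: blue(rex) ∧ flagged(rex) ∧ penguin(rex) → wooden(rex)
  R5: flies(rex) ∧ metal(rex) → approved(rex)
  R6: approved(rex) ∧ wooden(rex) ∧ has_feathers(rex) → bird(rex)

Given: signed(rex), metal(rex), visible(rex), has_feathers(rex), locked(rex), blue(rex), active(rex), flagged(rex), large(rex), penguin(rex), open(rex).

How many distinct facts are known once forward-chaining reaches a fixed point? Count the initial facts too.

Round 1 fires R1, R2, R4, giving small(rex), flies(rex), wooden(rex).
Round 2 fires R5, giving approved(rex).
Round 3 fires R6, giving bird(rex).
Closure: {active(rex), approved(rex), bird(rex), blue(rex), flagged(rex), flies(rex), has_feathers(rex), large(rex), locked(rex), metal(rex), open(rex), penguin(rex), signed(rex), small(rex), visible(rex), wooden(rex)} — 16 facts.

16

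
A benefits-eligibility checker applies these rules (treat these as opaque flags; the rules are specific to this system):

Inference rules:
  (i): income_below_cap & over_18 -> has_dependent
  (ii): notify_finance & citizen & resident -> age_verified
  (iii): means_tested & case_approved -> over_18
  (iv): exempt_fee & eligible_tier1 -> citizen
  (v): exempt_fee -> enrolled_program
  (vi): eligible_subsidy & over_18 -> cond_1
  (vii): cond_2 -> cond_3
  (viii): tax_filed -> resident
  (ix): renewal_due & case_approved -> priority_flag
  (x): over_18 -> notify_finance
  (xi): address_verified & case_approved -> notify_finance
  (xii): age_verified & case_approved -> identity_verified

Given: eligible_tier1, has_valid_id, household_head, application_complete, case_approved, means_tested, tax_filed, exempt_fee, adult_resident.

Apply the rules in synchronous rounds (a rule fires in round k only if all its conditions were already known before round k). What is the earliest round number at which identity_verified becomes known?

Round 1: (iii) [means_tested & case_approved -> over_18]; (iv) [exempt_fee & eligible_tier1 -> citizen]; (v) [exempt_fee -> enrolled_program]; (viii) [tax_filed -> resident]. New: over_18, citizen, enrolled_program, resident.
Round 2: (x) [over_18 -> notify_finance]. New: notify_finance.
Round 3: (ii) [notify_finance & citizen & resident -> age_verified]. New: age_verified.
Round 4: (xii) [age_verified & case_approved -> identity_verified]. New: identity_verified.
identity_verified first appears in round 4.

4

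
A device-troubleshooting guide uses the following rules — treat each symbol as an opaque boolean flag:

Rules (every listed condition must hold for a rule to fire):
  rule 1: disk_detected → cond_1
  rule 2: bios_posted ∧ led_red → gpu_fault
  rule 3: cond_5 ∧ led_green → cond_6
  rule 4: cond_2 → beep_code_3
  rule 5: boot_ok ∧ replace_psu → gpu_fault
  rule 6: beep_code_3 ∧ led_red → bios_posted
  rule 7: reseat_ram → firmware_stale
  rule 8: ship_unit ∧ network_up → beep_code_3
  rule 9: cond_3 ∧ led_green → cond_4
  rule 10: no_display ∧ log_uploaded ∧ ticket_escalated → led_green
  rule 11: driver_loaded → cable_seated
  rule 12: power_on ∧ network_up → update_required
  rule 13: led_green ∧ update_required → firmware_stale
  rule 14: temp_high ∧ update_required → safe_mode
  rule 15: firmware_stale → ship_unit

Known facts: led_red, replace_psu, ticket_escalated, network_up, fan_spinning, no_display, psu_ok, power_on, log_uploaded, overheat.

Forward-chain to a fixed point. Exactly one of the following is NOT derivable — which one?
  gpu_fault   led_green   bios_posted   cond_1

Round 1 — rule 10, rule 12, derive led_green, update_required.
Round 2 — rule 13, derive firmware_stale.
Round 3 — rule 15, derive ship_unit.
Round 4 — rule 8, derive beep_code_3.
Round 5 — rule 6, derive bios_posted.
Round 6 — rule 2, derive gpu_fault.
Derived: bios_posted (round 5), led_green (round 1), gpu_fault (round 6). cond_1 never appears in any round.

cond_1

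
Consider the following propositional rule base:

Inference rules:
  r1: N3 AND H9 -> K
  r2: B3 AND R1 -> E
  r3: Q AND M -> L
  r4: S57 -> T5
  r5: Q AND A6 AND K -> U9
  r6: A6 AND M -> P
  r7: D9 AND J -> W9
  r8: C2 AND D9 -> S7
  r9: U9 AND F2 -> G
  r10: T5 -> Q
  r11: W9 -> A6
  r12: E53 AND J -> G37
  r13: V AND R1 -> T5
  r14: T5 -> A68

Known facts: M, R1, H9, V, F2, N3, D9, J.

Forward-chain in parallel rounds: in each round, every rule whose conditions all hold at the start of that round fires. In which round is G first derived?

4

[1] r1 [N3 AND H9 -> K]; r7 [D9 AND J -> W9]; r13 [V AND R1 -> T5]. ⇒ new: K, W9, T5.
[2] r10 [T5 -> Q]; r11 [W9 -> A6]; r14 [T5 -> A68]. ⇒ new: Q, A6, A68.
[3] r3 [Q AND M -> L]; r5 [Q AND A6 AND K -> U9]; r6 [A6 AND M -> P]. ⇒ new: L, U9, P.
[4] r9 [U9 AND F2 -> G]. ⇒ new: G.
G first appears in round 4.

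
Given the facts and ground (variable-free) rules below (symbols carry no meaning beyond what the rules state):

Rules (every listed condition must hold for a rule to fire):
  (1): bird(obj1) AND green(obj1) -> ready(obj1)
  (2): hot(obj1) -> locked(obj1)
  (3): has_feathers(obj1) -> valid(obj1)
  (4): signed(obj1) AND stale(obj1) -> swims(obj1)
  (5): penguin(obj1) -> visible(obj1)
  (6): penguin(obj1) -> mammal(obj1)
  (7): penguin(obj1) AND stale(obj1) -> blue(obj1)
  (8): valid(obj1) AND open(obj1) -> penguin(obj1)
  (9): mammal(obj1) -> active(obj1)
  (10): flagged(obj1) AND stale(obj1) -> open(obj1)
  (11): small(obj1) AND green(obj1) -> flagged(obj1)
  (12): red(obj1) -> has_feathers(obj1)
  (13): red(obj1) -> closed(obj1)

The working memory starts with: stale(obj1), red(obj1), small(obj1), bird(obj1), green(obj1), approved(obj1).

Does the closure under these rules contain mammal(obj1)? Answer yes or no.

Round 1: (1) [bird(obj1) AND green(obj1) -> ready(obj1)]; (11) [small(obj1) AND green(obj1) -> flagged(obj1)]; (12) [red(obj1) -> has_feathers(obj1)]; (13) [red(obj1) -> closed(obj1)]. Adds ready(obj1), flagged(obj1), has_feathers(obj1), closed(obj1).
Round 2: (3) [has_feathers(obj1) -> valid(obj1)]; (10) [flagged(obj1) AND stale(obj1) -> open(obj1)]. Adds valid(obj1), open(obj1).
Round 3: (8) [valid(obj1) AND open(obj1) -> penguin(obj1)]. Adds penguin(obj1).
Round 4: (5) [penguin(obj1) -> visible(obj1)]; (6) [penguin(obj1) -> mammal(obj1)]; (7) [penguin(obj1) AND stale(obj1) -> blue(obj1)]. Adds visible(obj1), mammal(obj1), blue(obj1).
Round 5: (9) [mammal(obj1) -> active(obj1)]. Adds active(obj1).
mammal(obj1) appears in round 4, so it is derivable.

yes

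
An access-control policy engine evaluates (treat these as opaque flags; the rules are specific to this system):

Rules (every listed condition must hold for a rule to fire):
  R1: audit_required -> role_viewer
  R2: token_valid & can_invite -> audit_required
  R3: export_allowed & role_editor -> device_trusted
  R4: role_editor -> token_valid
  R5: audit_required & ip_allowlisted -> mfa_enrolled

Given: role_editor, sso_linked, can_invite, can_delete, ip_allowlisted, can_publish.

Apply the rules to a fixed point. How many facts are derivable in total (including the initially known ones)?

10

[1] R4 [role_editor -> token_valid]. ⇒ new: token_valid.
[2] R2 [token_valid & can_invite -> audit_required]. ⇒ new: audit_required.
[3] R1 [audit_required -> role_viewer]; R5 [audit_required & ip_allowlisted -> mfa_enrolled]. ⇒ new: role_viewer, mfa_enrolled.
Closure: {audit_required, can_delete, can_invite, can_publish, ip_allowlisted, mfa_enrolled, role_editor, role_viewer, sso_linked, token_valid} — 10 facts.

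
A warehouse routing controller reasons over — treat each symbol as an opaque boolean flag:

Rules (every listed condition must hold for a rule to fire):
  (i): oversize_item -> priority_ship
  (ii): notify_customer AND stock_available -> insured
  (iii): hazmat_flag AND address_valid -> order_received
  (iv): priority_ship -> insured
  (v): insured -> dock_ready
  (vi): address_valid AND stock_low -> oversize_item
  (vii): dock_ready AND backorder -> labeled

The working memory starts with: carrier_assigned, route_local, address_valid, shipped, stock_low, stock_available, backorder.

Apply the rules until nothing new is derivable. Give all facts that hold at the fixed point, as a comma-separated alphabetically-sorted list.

Round 1: (vi) [address_valid AND stock_low -> oversize_item]. Adds oversize_item.
Round 2: (i) [oversize_item -> priority_ship]. Adds priority_ship.
Round 3: (iv) [priority_ship -> insured]. Adds insured.
Round 4: (v) [insured -> dock_ready]. Adds dock_ready.
Round 5: (vii) [dock_ready AND backorder -> labeled]. Adds labeled.

address_valid, backorder, carrier_assigned, dock_ready, insured, labeled, oversize_item, priority_ship, route_local, shipped, stock_available, stock_low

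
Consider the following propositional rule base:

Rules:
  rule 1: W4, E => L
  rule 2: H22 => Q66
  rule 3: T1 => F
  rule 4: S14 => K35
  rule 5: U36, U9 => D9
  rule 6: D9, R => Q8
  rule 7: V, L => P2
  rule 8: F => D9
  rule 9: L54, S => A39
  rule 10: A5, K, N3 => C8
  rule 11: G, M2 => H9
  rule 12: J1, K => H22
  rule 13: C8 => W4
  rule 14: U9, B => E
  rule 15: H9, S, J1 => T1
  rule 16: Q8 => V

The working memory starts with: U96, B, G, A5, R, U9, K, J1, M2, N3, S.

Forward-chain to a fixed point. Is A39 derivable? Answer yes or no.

no

Round 1 — rule 10, rule 11, rule 12, rule 14, derive C8, H9, H22, E.
Round 2 — rule 2, rule 13, rule 15, derive Q66, W4, T1.
Round 3 — rule 1, rule 3, derive L, F.
Round 4 — rule 8, derive D9.
Round 5 — rule 6, derive Q8.
Round 6 — rule 16, derive V.
Round 7 — rule 7, derive P2.
Fixed point reached. A39 is concluded only by rule 9; rule 9 needs L54 (never derived).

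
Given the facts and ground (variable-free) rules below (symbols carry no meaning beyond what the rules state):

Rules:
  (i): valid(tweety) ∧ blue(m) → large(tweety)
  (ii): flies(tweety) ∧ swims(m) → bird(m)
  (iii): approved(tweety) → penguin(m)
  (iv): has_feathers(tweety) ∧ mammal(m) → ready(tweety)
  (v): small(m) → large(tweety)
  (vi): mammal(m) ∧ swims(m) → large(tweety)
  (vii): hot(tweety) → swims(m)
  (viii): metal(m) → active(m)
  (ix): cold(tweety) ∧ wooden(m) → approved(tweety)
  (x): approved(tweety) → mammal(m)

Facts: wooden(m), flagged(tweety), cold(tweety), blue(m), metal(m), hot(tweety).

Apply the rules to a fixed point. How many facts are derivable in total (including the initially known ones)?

12

Round 1: (vii) [hot(tweety) → swims(m)]; (viii) [metal(m) → active(m)]; (ix) [cold(tweety) ∧ wooden(m) → approved(tweety)]. New: swims(m), active(m), approved(tweety).
Round 2: (iii) [approved(tweety) → penguin(m)]; (x) [approved(tweety) → mammal(m)]. New: penguin(m), mammal(m).
Round 3: (vi) [mammal(m) ∧ swims(m) → large(tweety)]. New: large(tweety).
Closure: {active(m), approved(tweety), blue(m), cold(tweety), flagged(tweety), hot(tweety), large(tweety), mammal(m), metal(m), penguin(m), swims(m), wooden(m)} — 12 facts.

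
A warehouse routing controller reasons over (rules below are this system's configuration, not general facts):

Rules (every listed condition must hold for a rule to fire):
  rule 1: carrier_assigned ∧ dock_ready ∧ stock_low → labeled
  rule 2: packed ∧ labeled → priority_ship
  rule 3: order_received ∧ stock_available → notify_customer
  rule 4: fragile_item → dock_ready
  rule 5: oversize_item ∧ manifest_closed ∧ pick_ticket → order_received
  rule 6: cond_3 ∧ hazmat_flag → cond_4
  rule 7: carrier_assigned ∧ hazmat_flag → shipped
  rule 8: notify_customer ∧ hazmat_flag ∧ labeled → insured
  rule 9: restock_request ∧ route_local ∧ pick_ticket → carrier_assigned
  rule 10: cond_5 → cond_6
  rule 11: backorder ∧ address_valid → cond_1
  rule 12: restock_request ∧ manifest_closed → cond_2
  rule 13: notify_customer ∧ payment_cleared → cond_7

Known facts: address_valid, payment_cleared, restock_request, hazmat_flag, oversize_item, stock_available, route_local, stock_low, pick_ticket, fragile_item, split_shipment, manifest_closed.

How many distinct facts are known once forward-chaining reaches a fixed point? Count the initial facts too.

Round 1 fires rule 4, rule 5, rule 9, rule 12, giving dock_ready, order_received, carrier_assigned, cond_2.
Round 2 fires rule 1, rule 3, rule 7, giving labeled, notify_customer, shipped.
Round 3 fires rule 8, rule 13, giving insured, cond_7.
Closure: {address_valid, carrier_assigned, cond_2, cond_7, dock_ready, fragile_item, hazmat_flag, insured, labeled, manifest_closed, notify_customer, order_received, oversize_item, payment_cleared, pick_ticket, restock_request, route_local, shipped, split_shipment, stock_available, stock_low} — 21 facts.

21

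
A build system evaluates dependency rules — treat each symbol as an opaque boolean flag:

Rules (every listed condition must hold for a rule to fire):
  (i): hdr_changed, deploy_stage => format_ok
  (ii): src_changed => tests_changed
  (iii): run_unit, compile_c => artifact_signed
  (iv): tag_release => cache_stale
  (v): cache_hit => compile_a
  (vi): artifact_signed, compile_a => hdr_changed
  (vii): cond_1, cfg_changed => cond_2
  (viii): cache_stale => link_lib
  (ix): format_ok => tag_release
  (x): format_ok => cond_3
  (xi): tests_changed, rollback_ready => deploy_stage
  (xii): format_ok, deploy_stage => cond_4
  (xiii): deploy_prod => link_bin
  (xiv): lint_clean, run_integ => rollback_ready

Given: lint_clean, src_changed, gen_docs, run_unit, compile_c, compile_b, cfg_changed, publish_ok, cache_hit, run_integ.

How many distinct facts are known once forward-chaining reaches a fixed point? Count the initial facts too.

22

Round 1 fires (ii), (iii), (v), (xiv), giving tests_changed, artifact_signed, compile_a, rollback_ready.
Round 2 fires (vi), (xi), giving hdr_changed, deploy_stage.
Round 3 fires (i), giving format_ok.
Round 4 fires (ix), (x), (xii), giving tag_release, cond_3, cond_4.
Round 5 fires (iv), giving cache_stale.
Round 6 fires (viii), giving link_lib.
Closure: {artifact_signed, cache_hit, cache_stale, cfg_changed, compile_a, compile_b, compile_c, cond_3, cond_4, deploy_stage, format_ok, gen_docs, hdr_changed, link_lib, lint_clean, publish_ok, rollback_ready, run_integ, run_unit, src_changed, tag_release, tests_changed} — 22 facts.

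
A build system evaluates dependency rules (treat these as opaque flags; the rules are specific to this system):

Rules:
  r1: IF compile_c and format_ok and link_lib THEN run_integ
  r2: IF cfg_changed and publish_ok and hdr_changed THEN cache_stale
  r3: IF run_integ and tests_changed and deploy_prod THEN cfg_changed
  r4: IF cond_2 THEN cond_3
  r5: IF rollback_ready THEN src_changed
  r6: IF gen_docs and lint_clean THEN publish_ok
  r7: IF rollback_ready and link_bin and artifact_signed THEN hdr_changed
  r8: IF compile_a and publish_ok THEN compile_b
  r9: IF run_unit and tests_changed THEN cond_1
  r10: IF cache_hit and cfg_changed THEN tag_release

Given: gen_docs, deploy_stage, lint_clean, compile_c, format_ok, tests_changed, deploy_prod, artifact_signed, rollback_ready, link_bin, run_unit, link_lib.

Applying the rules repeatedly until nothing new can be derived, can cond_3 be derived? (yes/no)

no

Round 1 fires r1, r5, r6, r7, r9, giving run_integ, src_changed, publish_ok, hdr_changed, cond_1.
Round 2 fires r3, giving cfg_changed.
Round 3 fires r2, giving cache_stale.
Fixed point reached. cond_3 is concluded only by r4; r4 needs cond_2 (never derived).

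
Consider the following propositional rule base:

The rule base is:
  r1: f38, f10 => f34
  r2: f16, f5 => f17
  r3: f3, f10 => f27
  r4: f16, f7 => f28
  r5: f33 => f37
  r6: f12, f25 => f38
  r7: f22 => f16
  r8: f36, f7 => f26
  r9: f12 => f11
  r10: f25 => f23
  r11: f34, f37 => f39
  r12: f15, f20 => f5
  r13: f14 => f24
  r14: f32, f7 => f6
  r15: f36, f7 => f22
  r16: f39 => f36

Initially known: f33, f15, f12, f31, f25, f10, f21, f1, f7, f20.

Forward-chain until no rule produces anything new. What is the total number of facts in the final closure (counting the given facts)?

Round 1 fires r5, r6, r9, r10, r12, giving f37, f38, f11, f23, f5.
Round 2 fires r1, giving f34.
Round 3 fires r11, giving f39.
Round 4 fires r16, giving f36.
Round 5 fires r8, r15, giving f26, f22.
Round 6 fires r7, giving f16.
Round 7 fires r2, r4, giving f17, f28.
Closure: {f1, f10, f11, f12, f15, f16, f17, f20, f21, f22, f23, f25, f26, f28, f31, f33, f34, f36, f37, f38, f39, f5, f7} — 23 facts.

23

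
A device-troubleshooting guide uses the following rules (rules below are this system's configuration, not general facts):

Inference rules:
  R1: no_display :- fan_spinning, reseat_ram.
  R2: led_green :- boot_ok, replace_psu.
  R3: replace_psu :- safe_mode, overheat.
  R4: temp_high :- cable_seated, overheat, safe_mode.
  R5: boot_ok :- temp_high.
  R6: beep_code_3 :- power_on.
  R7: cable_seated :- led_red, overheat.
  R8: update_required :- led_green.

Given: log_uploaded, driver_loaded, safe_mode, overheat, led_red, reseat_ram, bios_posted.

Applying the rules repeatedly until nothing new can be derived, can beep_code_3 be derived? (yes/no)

Round 1: R3 [replace_psu :- safe_mode, overheat.]; R7 [cable_seated :- led_red, overheat.]. New: replace_psu, cable_seated.
Round 2: R4 [temp_high :- cable_seated, overheat, safe_mode.]. New: temp_high.
Round 3: R5 [boot_ok :- temp_high.]. New: boot_ok.
Round 4: R2 [led_green :- boot_ok, replace_psu.]. New: led_green.
Round 5: R8 [update_required :- led_green.]. New: update_required.
Fixed point reached. beep_code_3 is concluded only by R6; R6 needs power_on (never derived).

no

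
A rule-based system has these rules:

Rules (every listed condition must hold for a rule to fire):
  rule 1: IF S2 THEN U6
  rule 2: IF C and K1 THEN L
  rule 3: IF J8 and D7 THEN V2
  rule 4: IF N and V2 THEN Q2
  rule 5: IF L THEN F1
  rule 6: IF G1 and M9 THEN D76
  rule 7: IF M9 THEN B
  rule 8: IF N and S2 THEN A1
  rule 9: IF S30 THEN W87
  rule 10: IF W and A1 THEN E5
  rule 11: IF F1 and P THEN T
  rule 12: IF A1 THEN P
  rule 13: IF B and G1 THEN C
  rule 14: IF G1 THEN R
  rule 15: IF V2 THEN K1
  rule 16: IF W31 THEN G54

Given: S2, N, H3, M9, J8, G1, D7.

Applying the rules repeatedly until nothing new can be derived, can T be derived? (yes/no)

yes

[1] rule 1 [IF S2 THEN U6]; rule 3 [IF J8 and D7 THEN V2]; rule 6 [IF G1 and M9 THEN D76]; rule 7 [IF M9 THEN B]; rule 8 [IF N and S2 THEN A1]; rule 14 [IF G1 THEN R]. ⇒ new: U6, V2, D76, B, A1, R.
[2] rule 4 [IF N and V2 THEN Q2]; rule 12 [IF A1 THEN P]; rule 13 [IF B and G1 THEN C]; rule 15 [IF V2 THEN K1]. ⇒ new: Q2, P, C, K1.
[3] rule 2 [IF C and K1 THEN L]. ⇒ new: L.
[4] rule 5 [IF L THEN F1]. ⇒ new: F1.
[5] rule 11 [IF F1 and P THEN T]. ⇒ new: T.
T appears in round 5, so it is derivable.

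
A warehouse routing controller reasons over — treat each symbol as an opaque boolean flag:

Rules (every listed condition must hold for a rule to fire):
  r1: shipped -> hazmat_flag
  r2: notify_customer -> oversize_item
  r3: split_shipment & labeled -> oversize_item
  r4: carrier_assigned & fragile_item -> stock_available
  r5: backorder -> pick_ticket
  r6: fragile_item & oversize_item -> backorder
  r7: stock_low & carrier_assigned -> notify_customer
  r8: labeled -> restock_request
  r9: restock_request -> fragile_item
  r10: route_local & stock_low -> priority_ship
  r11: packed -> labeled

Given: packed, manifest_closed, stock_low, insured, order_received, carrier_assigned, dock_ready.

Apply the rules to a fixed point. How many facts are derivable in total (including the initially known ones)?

15

[1] r7 [stock_low & carrier_assigned -> notify_customer]; r11 [packed -> labeled]. ⇒ new: notify_customer, labeled.
[2] r2 [notify_customer -> oversize_item]; r8 [labeled -> restock_request]. ⇒ new: oversize_item, restock_request.
[3] r9 [restock_request -> fragile_item]. ⇒ new: fragile_item.
[4] r4 [carrier_assigned & fragile_item -> stock_available]; r6 [fragile_item & oversize_item -> backorder]. ⇒ new: stock_available, backorder.
[5] r5 [backorder -> pick_ticket]. ⇒ new: pick_ticket.
Closure: {backorder, carrier_assigned, dock_ready, fragile_item, insured, labeled, manifest_closed, notify_customer, order_received, oversize_item, packed, pick_ticket, restock_request, stock_available, stock_low} — 15 facts.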